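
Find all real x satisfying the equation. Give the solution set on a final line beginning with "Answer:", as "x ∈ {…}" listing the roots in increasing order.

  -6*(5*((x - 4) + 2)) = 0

Step 1. [-6*(5*((x - 4) + 2)) = 0] -6 out front; divide by -6 ⇒ div: 5*((x - 4) + 2) = 0.
Step 2. [5*((x - 4) + 2) = 0] LHS = 5·(…); ÷5 both sides, so div: (x - 4) + 2 = 0.
Step 3. [(x - 4) + 2 = 0] +2 is outermost — subtract 2 both sides, so sub: x - 4 = -2.
Step 4. [x - 4 = -2] peel the -4: add 4 from each side. So sub: x = 2.

Answer: x ∈ {2}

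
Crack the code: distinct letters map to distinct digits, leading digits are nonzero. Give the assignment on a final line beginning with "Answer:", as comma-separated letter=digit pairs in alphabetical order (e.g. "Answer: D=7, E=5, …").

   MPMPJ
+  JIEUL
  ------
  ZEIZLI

Step 1. [Z] Z is the leading digit of a 6-digit sum of two 5-digit numbers; the final carry is exactly 1, so Z=1.
Step 2. [col 1: J + L ≡ I (mod 10)] column 1 (J + L ≡ I (mod 10), carry-in 0) doesn't pin L yet; pick L=4 and continue, so L=4.
Step 3. [col 1: J + L ≡ I (mod 10)] column 1 (J + L ≡ I (mod 10), carry-in 0) doesn't pin J yet; pick J=3 and continue ⇒ J=3.
Step 4. [col 1: J + L ≡ I (mod 10)] from column 1 (J=3, L=4, carry-in 0, digits 1,3,4 already taken and all letters distinct): I must equal 7 ⇒ I=7.
Step 5. [col 2: P + U ≡ L (mod 10)] U=5 is one option consistent with column 2 (P + U ≡ L (mod 10), carry-in 0) — take it. So U=5.
Step 6. [col 2: P + U ≡ L (mod 10)] column 2: given U=5, L=4, carry-in 0, and digits 1,3,4,5,7 already taken and all letters distinct, P+U≡L (mod 10) forces P=9. So P=9.
Step 7. [col 3: M + E ≡ Z (mod 10)] M=8 is one option consistent with column 3 (M + E ≡ Z (mod 10), carry-in 1) — take it. So M=8.
Step 8. [col 3: M + E ≡ Z (mod 10)] in column 3 we have M+E≡Z with carry-in 1; given M=8, Z=1 and digits 1,3,4,5,7,8,9 already taken and all letters distinct, that pins E to 2. So E=2.

Answer: E=2, I=7, J=3, L=4, M=8, P=9, U=5, Z=1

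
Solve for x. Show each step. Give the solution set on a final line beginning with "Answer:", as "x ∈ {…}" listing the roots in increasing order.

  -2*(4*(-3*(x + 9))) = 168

Step 1. [-2*(4*(-3*(x + 9))) = 168] -2·(inner) — divide through by -2 ⇒ div: 4*(-3*(x + 9)) = -84.
Step 2. [4*(-3*(x + 9)) = -84] 4 out front; divide by 4 ⇒ div: -3*(x + 9) = -21.
Step 3. [-3*(x + 9) = -21] LHS = -3·(…); ÷-3 both sides, so div: x + 9 = 7.
Step 4. [x + 9 = 7] +9 is outermost — subtract 9 both sides. So sub: x = -2.

Answer: x ∈ {-2}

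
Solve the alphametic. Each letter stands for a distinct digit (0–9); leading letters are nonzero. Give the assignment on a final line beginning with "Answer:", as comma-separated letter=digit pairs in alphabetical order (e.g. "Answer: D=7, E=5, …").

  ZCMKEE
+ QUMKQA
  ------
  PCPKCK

Step 1. [col 1: E + A ≡ K (mod 10)] E=3 is one option consistent with column 1 (E + A ≡ K (mod 10), carry-in 0) — take it, so E=3.
Step 2. [col 1: E + A ≡ K (mod 10)] K=0 is one option consistent with column 1 (E + A ≡ K (mod 10), carry-in 0) — take it. So K=0.
Step 3. [col 1: E + A ≡ K (mod 10)] in column 1 we have E+A≡K with carry-in 0; given E=3, K=0 and digits 0,3 already taken and all letters distinct, that pins A to 7. So A=7.
Step 4. [col 2: E + Q ≡ C (mod 10)] no forcing yet in column 2 (carry-in 1); C=5 is free and consistent — try it. So C=5.
Step 5. [col 2: E + Q ≡ C (mod 10)] column 2: given E=3, C=5, carry-in 1, and digits 0,3,5,7 already taken and all letters distinct, E+Q≡C (mod 10) forces Q=1. So Q=1.
Step 6. [col 4: M + M ≡ P (mod 10)] no forcing yet in column 4 (carry-in 0); P=6 is free and consistent — try it ⇒ P=6.
Step 7. [col 4: M + M ≡ P (mod 10)] column 4 reads M+M+carry(0)=P with P=6; with digits 0,1,3,5,6,7 already taken and all letters distinct, the only value for M is 8 ⇒ M=8.
Step 8. [col 5: C + U ≡ C (mod 10)] column 5: given C=5, carry-in 1, and digits 0,1,3,5,6,7,8 already taken and all letters distinct, C+U≡C (mod 10) forces U=9, so U=9.
Step 9. [col 6: Z + Q ≡ P (mod 10)] from column 6 (Q=1, P=6, carry-in 1, digits 0,1,3,5,6,7,8,9 already taken and all letters distinct): Z must equal 4 ⇒ Z=4.

Answer: A=7, C=5, E=3, K=0, M=8, P=6, Q=1, U=9, Z=4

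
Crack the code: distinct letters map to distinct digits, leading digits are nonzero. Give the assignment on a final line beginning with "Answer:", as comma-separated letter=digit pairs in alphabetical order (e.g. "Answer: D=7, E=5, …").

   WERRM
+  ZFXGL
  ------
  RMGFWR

Step 1. [col 1: M + L ≡ R (mod 10)] column 1 (M + L ≡ R (mod 10), carry-in 0) doesn't pin M yet; pick M=3 and continue, so M=3.
Step 2. [col 1: M + L ≡ R (mod 10)] column 1 (M + L ≡ R (mod 10), carry-in 0) doesn't pin L yet; pick L=8 and continue ⇒ L=8.
Step 3. [col 1: M + L ≡ R (mod 10)] in column 1 we have M+L≡R with carry-in 0; given M=3, L=8 and digits 3,8 already taken and all letters distinct, that pins R to 1. So R=1.
Step 4. [col 2: R + G ≡ W (mod 10)] no forcing yet in column 2 (carry-in 1); W=7 is free and consistent — try it. So W=7.
Step 5. [col 2: R + G ≡ W (mod 10)] column 2: given R=1, W=7, carry-in 1, and digits 1,3,7,8 already taken and all letters distinct, R+G≡W (mod 10) forces G=5 ⇒ G=5.
Step 6. [col 3: R + X ≡ F (mod 10)] from column 3 (R=1, carry-in 0, digits 1,3,5,7,8 already taken and all letters distinct): X must equal 9. So X=9.
Step 7. [col 3: R + X ≡ F (mod 10)] column 3 reads R+X+carry(0)=F with R=1, X=9; with digits 1,3,5,7,8,9 already taken and all letters distinct, the only value for F is 0 ⇒ F=0.
Step 8. [col 4: E + F ≡ G (mod 10)] from column 4 (F=0, G=5, carry-in 1, digits 0,1,3,5,7,8,9 already taken and all letters distinct): E must equal 4 ⇒ E=4.
Step 9. [col 5: W + Z ≡ M (mod 10)] column 5: given W=7, M=3, carry-in 0, and digits 0,1,3,4,5,7,8,9 already taken and all letters distinct, W+Z≡M (mod 10) forces Z=6 ⇒ Z=6.

Answer: E=4, F=0, G=5, L=8, M=3, R=1, W=7, X=9, Z=6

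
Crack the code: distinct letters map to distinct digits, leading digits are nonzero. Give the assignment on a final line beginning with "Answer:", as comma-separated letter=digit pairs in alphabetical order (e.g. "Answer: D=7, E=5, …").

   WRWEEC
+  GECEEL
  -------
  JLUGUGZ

Step 1. [col 1: C + L ≡ Z (mod 10)] C=9 is one option consistent with column 1 (C + L ≡ Z (mod 10), carry-in 0) — take it, so C=9.
Step 2. [col 1: C + L ≡ Z (mod 10)] L=5 is one option consistent with column 1 (C + L ≡ Z (mod 10), carry-in 0) — take it. So L=5.
Step 3. [col 1: C + L ≡ Z (mod 10)] column 1: given C=9, L=5, carry-in 0, and digits 5,9 already taken and all letters distinct, C+L≡Z (mod 10) forces Z=4. So Z=4.
Step 4. [J] adding two 6-digit numbers gives at most 6+1 digits, and here it does — J is that final carry and must be 1 ⇒ J=1.
Step 5. [col 2: E + E ≡ G (mod 10)] column 2 (E + E ≡ G (mod 10), carry-in 1) doesn't pin G yet; pick G=7 and continue, so G=7.
Step 6. [col 2: E + E ≡ G (mod 10)] E=3 is one option consistent with column 2 (E + E ≡ G (mod 10), carry-in 1) — take it. So E=3.
Step 7. [col 3: E + E ≡ U (mod 10)] in column 3 we have E+E≡U with carry-in 0; given E=3 and digits 1,3,4,5,7,9 already taken and all letters distinct, that pins U to 6. So U=6.
Step 8. [col 4: W + C ≡ G (mod 10)] column 4 reads W+C+carry(0)=G with C=9, G=7; with digits 1,3,4,5,6,7,9 already taken and all letters distinct, the only value for W is 8, so W=8.
Step 9. [col 5: R + E ≡ U (mod 10)] column 5 reads R+E+carry(1)=U with E=3, U=6; with digits 1,3,4,5,6,7,8,9 already taken and all letters distinct, the only value for R is 2, so R=2.

Answer: C=9, E=3, G=7, J=1, L=5, R=2, U=6, W=8, Z=4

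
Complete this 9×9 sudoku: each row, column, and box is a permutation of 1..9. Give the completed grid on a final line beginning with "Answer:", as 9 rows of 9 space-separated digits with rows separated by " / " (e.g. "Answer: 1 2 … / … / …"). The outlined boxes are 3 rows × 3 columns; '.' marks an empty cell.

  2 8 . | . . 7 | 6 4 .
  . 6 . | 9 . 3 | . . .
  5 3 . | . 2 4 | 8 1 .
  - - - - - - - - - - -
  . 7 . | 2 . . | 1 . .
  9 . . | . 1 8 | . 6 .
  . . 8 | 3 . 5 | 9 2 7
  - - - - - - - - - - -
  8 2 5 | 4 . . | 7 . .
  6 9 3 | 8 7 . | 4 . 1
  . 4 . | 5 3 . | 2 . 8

Step 1. [r2c7∈{5}] only 5 remains possible at r2c7 ⇒ r2c7=5.
Step 2. [r9c6∈{1,6,9}] across row 9, 6 lands solely at r9c6, so r9c6=6.
Step 3. [r3c3∈{7,9}] in row 3, 7 fits only at r3c3, so r3c3=7.
Step 4. [r7c5∈{9}] r7c5's peers cover all but 9. So r7c5=9.
Step 5. [r1c9∈{3,9}] row 1 places 3 nowhere but r1c9, so r1c9=3.
Step 6. [r9c3∈{1}] r9c3 is down to just 1, so r9c3=1.
Step 7. [r2c3∈{4}] r2c3 has the single candidate 4 ⇒ r2c3=4.
Step 8. [r6c5∈{4,6}] row 6 places 6 nowhere but r6c5, so r6c5=6.
Step 9. [r4c1∈{3,4}] 3 has one home in col 1: r4c1. So r4c1=3.
Step 10. [r5c9∈{4,5}] across row 5, 4 lands solely at r5c9. So r5c9=4.
Step 11. [r6c2∈{1}] nothing but 1 survives at r6c2, so r6c2=1.
Step 12. [r4c9∈{5}] nothing but 5 survives at r4c9, so r4c9=5.
Step 13. [r4c8∈{8}] only 8 remains possible at r4c8. So r4c8=8.
Step 14. [r2c5∈{8}] only 8 remains possible at r2c5, so r2c5=8.
Step 15. [r7c8∈{3}] r7c8 has the single candidate 3, so r7c8=3.
Step 16. [r5c3∈{2}] r5c3's peers cover all but 2, so r5c3=2.
Step 17. [r5c4∈{7}] r5c4's peers cover all but 7, so r5c4=7.
Step 18. [r7c6∈{1}] nothing but 1 survives at r7c6 ⇒ r7c6=1.
Step 19. [r7c9∈{6}] nothing but 6 survives at r7c9, so r7c9=6.
Step 20. [r8c6∈{2}] only 2 remains possible at r8c6 ⇒ r8c6=2.
Step 21. [r1c5∈{5}] r1c5 is down to just 5 ⇒ r1c5=5.
Step 22. [r9c1∈{7}] r9c1 has the single candidate 7, so r9c1=7.
Step 23. [r4c3∈{6}] only 6 remains possible at r4c3 ⇒ r4c3=6.
Step 24. [r3c4∈{6}] r3c4 is down to just 6. So r3c4=6.
Step 25. [r2c1∈{1}] nothing but 1 survives at r2c1, so r2c1=1.
Step 26. [r4c6∈{9}] r4c6 is down to just 9. So r4c6=9.
Step 27. [r6c1∈{4}] only 4 remains possible at r6c1. So r6c1=4.
Step 28. [r8c8∈{5}] r8c8 has the single candidate 5, so r8c8=5.
Step 29. [r3c9∈{9}] r3c9 has the single candidate 9. So r3c9=9.
Step 30. [r1c4∈{1}] r1c4's peers cover all but 1 ⇒ r1c4=1.
Step 31. [r5c2∈{5}] r5c2 has the single candidate 5, so r5c2=5.
Step 32. [r9c8∈{9}] r9c8 has the single candidate 9. So r9c8=9.
Step 33. [r4c5∈{4}] r4c5 is down to just 4 ⇒ r4c5=4.
Step 34. [r5c7∈{3}] nothing but 3 survives at r5c7, so r5c7=3.
Step 35. [r1c3∈{9}] nothing but 9 survives at r1c3 ⇒ r1c3=9.
Step 36. [r2c8∈{7}] r2c8 has the single candidate 7, so r2c8=7.
Step 37. [r2c9∈{2}] r2c9's peers cover all but 2. So r2c9=2.

Answer: 2 8 9 1 5 7 6 4 3 / 1 6 4 9 8 3 5 7 2 / 5 3 7 6 2 4 8 1 9 / 3 7 6 2 4 9 1 8 5 / 9 5 2 7 1 8 3 6 4 / 4 1 8 3 6 5 9 2 7 / 8 2 5 4 9 1 7 3 6 / 6 9 3 8 7 2 4 5 1 / 7 4 1 5 3 6 2 9 8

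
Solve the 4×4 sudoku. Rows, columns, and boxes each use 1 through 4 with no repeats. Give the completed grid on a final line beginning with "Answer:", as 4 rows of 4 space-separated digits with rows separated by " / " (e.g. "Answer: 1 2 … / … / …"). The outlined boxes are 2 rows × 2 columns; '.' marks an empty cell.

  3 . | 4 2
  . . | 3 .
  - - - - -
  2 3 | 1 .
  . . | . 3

Step 1. [r1c2∈{1}] r1c2's peers cover all but 1, so r1c2=1.
Step 2. [r4c2∈{4}] nothing but 4 survives at r4c2. So r4c2=4.
Step 3. [r2c2∈{2}] nothing but 2 survives at r2c2 ⇒ r2c2=2.
Step 4. [r2c4∈{1}] only 1 remains possible at r2c4 ⇒ r2c4=1.
Step 5. [r2c1∈{4}] r2c1 has the single candidate 4 ⇒ r2c1=4.
Step 6. [r4c1∈{1}] r4c1 has the single candidate 1. So r4c1=1.
Step 7. [r4c3∈{2}] r4c3 is down to just 2 ⇒ r4c3=2.
Step 8. [r3c4∈{4}] r3c4's peers cover all but 4. So r3c4=4.

Answer: 3 1 4 2 / 4 2 3 1 / 2 3 1 4 / 1 4 2 3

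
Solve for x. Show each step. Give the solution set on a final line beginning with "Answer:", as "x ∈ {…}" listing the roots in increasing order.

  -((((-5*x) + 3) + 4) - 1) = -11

Step 1. [-((((-5*x) + 3) + 4) - 1) = -11] leading − — multiply by −1, so neg: (((-5*x) + 3) + 4) - 1 = 11.
Step 2. [(((-5*x) + 3) + 4) - 1 = 11] add 1: x sits inside (… - 1). So sub: ((-5*x) + 3) + 4 = 12.
Step 3. [((-5*x) + 3) + 4 = 12] subtract 4: x sits inside (… + 4). So sub: (-5*x) + 3 = 8.
Step 4. [(-5*x) + 3 = 8] the outer +3 inverts by subtracting 3, so sub: -5*x = 5.
Step 5. [-5*x = 5] -5·(inner) — divide through by -5. So div: x = -1.

Answer: x ∈ {-1}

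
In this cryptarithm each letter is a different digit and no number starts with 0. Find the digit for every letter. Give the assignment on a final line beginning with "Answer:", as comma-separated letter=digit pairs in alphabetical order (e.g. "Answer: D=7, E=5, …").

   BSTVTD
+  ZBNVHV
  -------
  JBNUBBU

Step 1. [col 1: D + V ≡ U (mod 10)] several values work for D in column 1 (D + V ≡ U (mod 10), carry-in 0); try D=4 ⇒ D=4.
Step 2. [col 1: D + V ≡ U (mod 10)] no forcing yet in column 1 (carry-in 0); V=6 is free and consistent — try it ⇒ V=6.
Step 3. [col 1: D + V ≡ U (mod 10)] column 1: given D=4, V=6, carry-in 0, and digits 4,6 already taken and all letters distinct, D+V≡U (mod 10) forces U=0. So U=0.
Step 4. [col 2: T + H ≡ B (mod 10)] no forcing yet in column 2 (carry-in 1); B=3 is free and consistent — try it. So B=3.
Step 5. [col 2: T + H ≡ B (mod 10)] several values work for T in column 2 (T + H ≡ B (mod 10), carry-in 1); try T=7 ⇒ T=7.
Step 6. [J] the sum has 7 digits but both addends have 6; that extra leading digit J is the final carry, namely 1 ⇒ J=1.
Step 7. [col 2: T + H ≡ B (mod 10)] column 2: given T=7, B=3, carry-in 1, and digits 0,1,3,4,6,7 already taken and all letters distinct, T+H≡B (mod 10) forces H=5, so H=5.
Step 8. [col 4: T + N ≡ U (mod 10)] in column 4 we have T+N≡U with carry-in 1; given T=7, U=0 and digits 0,1,3,4,5,6,7 already taken and all letters distinct, that pins N to 2. So N=2.
Step 9. [col 5: S + B ≡ N (mod 10)] column 5: given B=3, N=2, carry-in 1, and digits 0,1,2,3,4,5,6,7 already taken and all letters distinct, S+B≡N (mod 10) forces S=8. So S=8.
Step 10. [col 6: B + Z ≡ B (mod 10)] from column 6 (B=3, carry-in 1, digits 0,1,2,3,4,5,6,7,8 already taken and all letters distinct): Z must equal 9, so Z=9.

Answer: B=3, D=4, H=5, J=1, N=2, S=8, T=7, U=0, V=6, Z=9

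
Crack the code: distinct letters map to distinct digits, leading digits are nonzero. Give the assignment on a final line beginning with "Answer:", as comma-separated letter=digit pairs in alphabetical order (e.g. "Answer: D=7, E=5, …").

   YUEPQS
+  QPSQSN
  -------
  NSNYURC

Step 1. [col 1: S + N ≡ C (mod 10)] C=5 is one option consistent with column 1 (S + N ≡ C (mod 10), carry-in 0) — take it. So C=5.
Step 2. [col 1: S + N ≡ C (mod 10)] S=4 is one option consistent with column 1 (S + N ≡ C (mod 10), carry-in 0) — take it. So S=4.
Step 3. [col 1: S + N ≡ C (mod 10)] from column 1 (S=4, C=5, carry-in 0, digits 4,5 already taken and all letters distinct): N must equal 1, so N=1.
Step 4. [col 2: Q + S ≡ R (mod 10)] several values work for R in column 2 (Q + S ≡ R (mod 10), carry-in 0); try R=0. So R=0.
Step 5. [col 2: Q + S ≡ R (mod 10)] column 2 reads Q+S+carry(0)=R with S=4, R=0; with digits 0,1,4,5 already taken and all letters distinct, the only value for Q is 6 ⇒ Q=6.
Step 6. [col 3: P + Q ≡ U (mod 10)] from column 3 (Q=6, carry-in 1, digits 0,1,4,5,6 already taken and all letters distinct): P must equal 2, so P=2.
Step 7. [col 3: P + Q ≡ U (mod 10)] column 3: given P=2, Q=6, carry-in 1, and digits 0,1,2,4,5,6 already taken and all letters distinct, P+Q≡U (mod 10) forces U=9 ⇒ U=9.
Step 8. [col 4: E + S ≡ Y (mod 10)] from column 4 (S=4, carry-in 0, digits 0,1,2,4,5,6,9 already taken and all letters distinct): E must equal 3, so E=3.
Step 9. [col 4: E + S ≡ Y (mod 10)] in column 4 we have E+S≡Y with carry-in 0; given E=3, S=4 and digits 0,1,2,3,4,5,6,9 already taken and all letters distinct, that pins Y to 7. So Y=7.

Answer: C=5, E=3, N=1, P=2, Q=6, R=0, S=4, U=9, Y=7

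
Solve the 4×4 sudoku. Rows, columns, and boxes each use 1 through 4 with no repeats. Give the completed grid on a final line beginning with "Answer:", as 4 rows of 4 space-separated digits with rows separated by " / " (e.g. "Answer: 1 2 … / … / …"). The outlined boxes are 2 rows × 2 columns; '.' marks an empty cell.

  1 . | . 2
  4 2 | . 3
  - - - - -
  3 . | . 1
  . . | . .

Step 1. [r4c4∈{4}] r4c4 is down to just 4, so r4c4=4.
Step 2. [r4c3∈{2,3}] in row 4, 3 fits only at r4c3, so r4c3=3.
Step 3. [r4c1∈{2}] r4c1 is down to just 2. So r4c1=2.
Step 4. [r2c3∈{1}] r2c3 is down to just 1 ⇒ r2c3=1.
Step 5. [r1c2∈{3}] nothing but 3 survives at r1c2, so r1c2=3.
Step 6. [r4c2∈{1}] only 1 remains possible at r4c2. So r4c2=1.
Step 7. [r3c2∈{4}] nothing but 4 survives at r3c2. So r3c2=4.
Step 8. [r3c3∈{2}] r3c3 is down to just 2 ⇒ r3c3=2.
Step 9. [r1c3∈{4}] r1c3's peers cover all but 4. So r1c3=4.

Answer: 1 3 4 2 / 4 2 1 3 / 3 4 2 1 / 2 1 3 4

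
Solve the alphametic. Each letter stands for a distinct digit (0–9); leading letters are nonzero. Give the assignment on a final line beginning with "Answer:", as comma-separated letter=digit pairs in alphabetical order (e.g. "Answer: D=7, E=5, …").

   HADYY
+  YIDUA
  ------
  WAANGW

Step 1. [col 1: Y + A ≡ W (mod 10)] column 1 (Y + A ≡ W (mod 10), carry-in 0) doesn't pin Y yet; pick Y=8 and continue ⇒ Y=8.
Step 2. [col 1: Y + A ≡ W (mod 10)] no forcing yet in column 1 (carry-in 0); W=1 is free and consistent — try it, so W=1.
Step 3. [col 1: Y + A ≡ W (mod 10)] in column 1 we have Y+A≡W with carry-in 0; given Y=8, W=1 and digits 1,8 already taken and all letters distinct, that pins A to 3 ⇒ A=3.
Step 4. [col 2: Y + U ≡ G (mod 10)] G=6 is one option consistent with column 2 (Y + U ≡ G (mod 10), carry-in 1) — take it, so G=6.
Step 5. [col 2: Y + U ≡ G (mod 10)] column 2: given Y=8, G=6, carry-in 1, and digits 1,3,6,8 already taken and all letters distinct, Y+U≡G (mod 10) forces U=7. So U=7.
Step 6. [col 3: D + D ≡ N (mod 10)] N=9 is one option consistent with column 3 (D + D ≡ N (mod 10), carry-in 1) — take it ⇒ N=9.
Step 7. [col 3: D + D ≡ N (mod 10)] column 3 reads D+D+carry(1)=N with N=9; with digits 1,3,6,7,8,9 already taken and all letters distinct, the only value for D is 4 ⇒ D=4.
Step 8. [col 4: A + I ≡ A (mod 10)] column 4 reads A+I+carry(0)=A with A=3; with digits 1,3,4,6,7,8,9 already taken and all letters distinct, the only value for I is 0 ⇒ I=0.
Step 9. [col 5: H + Y ≡ A (mod 10)] column 5: given Y=8, A=3, carry-in 0, and digits 0,1,3,4,6,7,8,9 already taken and all letters distinct, H+Y≡A (mod 10) forces H=5 ⇒ H=5.

Answer: A=3, D=4, G=6, H=5, I=0, N=9, U=7, W=1, Y=8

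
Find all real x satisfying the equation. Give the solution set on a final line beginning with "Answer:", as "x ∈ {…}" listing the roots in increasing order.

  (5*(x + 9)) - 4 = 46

Step 1. [(5*(x + 9)) - 4 = 46] peel the -4: add 4 from each side. So sub: 5*(x + 9) = 50.
Step 2. [5*(x + 9) = 50] 5 out front; divide by 5 ⇒ div: x + 9 = 10.
Step 3. [x + 9 = 10] the outer +9 inverts by subtracting 9 ⇒ sub: x = 1.

Answer: x ∈ {1}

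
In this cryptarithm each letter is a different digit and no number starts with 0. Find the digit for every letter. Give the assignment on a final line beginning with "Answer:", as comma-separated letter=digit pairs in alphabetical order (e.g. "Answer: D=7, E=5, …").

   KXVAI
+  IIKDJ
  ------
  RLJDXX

Step 1. [col 1: I + J ≡ X (mod 10)] no forcing yet in column 1 (carry-in 0); J=2 is free and consistent — try it. So J=2.
Step 2. [col 1: I + J ≡ X (mod 10)] X=7 is one option consistent with column 1 (I + J ≡ X (mod 10), carry-in 0) — take it, so X=7.
Step 3. [R] R is the leading digit of a 6-digit sum of two 5-digit numbers; the final carry is exactly 1. So R=1.
Step 4. [col 1: I + J ≡ X (mod 10)] column 1 reads I+J+carry(0)=X with J=2, X=7; with digits 1,2,7 already taken and all letters distinct, the only value for I is 5. So I=5.
Step 5. [col 2: A + D ≡ X (mod 10)] A=9 is one option consistent with column 2 (A + D ≡ X (mod 10), carry-in 0) — take it, so A=9.
Step 6. [col 2: A + D ≡ X (mod 10)] column 2 reads A+D+carry(0)=X with A=9, X=7; with digits 1,2,5,7,9 already taken and all letters distinct, the only value for D is 8 ⇒ D=8.
Step 7. [col 3: V + K ≡ D (mod 10)] no forcing yet in column 3 (carry-in 1); K=4 is free and consistent — try it ⇒ K=4.
Step 8. [col 3: V + K ≡ D (mod 10)] column 3 reads V+K+carry(1)=D with K=4, D=8; with digits 1,2,4,5,7,8,9 already taken and all letters distinct, the only value for V is 3 ⇒ V=3.
Step 9. [col 5: K + I ≡ L (mod 10)] from column 5 (K=4, I=5, carry-in 1, digits 1,2,3,4,5,7,8,9 already taken and all letters distinct): L must equal 0, so L=0.

Answer: A=9, D=8, I=5, J=2, K=4, L=0, R=1, V=3, X=7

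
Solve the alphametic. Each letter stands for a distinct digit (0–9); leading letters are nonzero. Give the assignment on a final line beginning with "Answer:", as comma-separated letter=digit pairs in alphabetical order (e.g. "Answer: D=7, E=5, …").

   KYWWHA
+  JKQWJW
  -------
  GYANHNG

Step 1. [col 1: A + W ≡ G (mod 10)] A=6 is one option consistent with column 1 (A + W ≡ G (mod 10), carry-in 0) — take it, so A=6.
Step 2. [col 1: A + W ≡ G (mod 10)] W=5 is one option consistent with column 1 (A + W ≡ G (mod 10), carry-in 0) — take it. So W=5.
Step 3. [col 1: A + W ≡ G (mod 10)] column 1: given A=6, W=5, carry-in 0, and digits 5,6 already taken and all letters distinct, A+W≡G (mod 10) forces G=1 ⇒ G=1.
Step 4. [col 2: H + J ≡ N (mod 10)] column 2 (H + J ≡ N (mod 10), carry-in 1) doesn't pin H yet; pick H=0 and continue, so H=0.
Step 5. [col 2: H + J ≡ N (mod 10)] column 2 (H + J ≡ N (mod 10), carry-in 1) doesn't pin N yet; pick N=9 and continue ⇒ N=9.
Step 6. [col 2: H + J ≡ N (mod 10)] column 2 reads H+J+carry(1)=N with H=0, N=9; with digits 0,1,5,6,9 already taken and all letters distinct, the only value for J is 8. So J=8.
Step 7. [col 4: W + Q ≡ N (mod 10)] column 4: given W=5, N=9, carry-in 1, and digits 0,1,5,6,8,9 already taken and all letters distinct, W+Q≡N (mod 10) forces Q=3, so Q=3.
Step 8. [col 5: Y + K ≡ A (mod 10)] column 5 (Y + K ≡ A (mod 10), carry-in 0) doesn't pin Y yet; pick Y=2 and continue ⇒ Y=2.
Step 9. [col 5: Y + K ≡ A (mod 10)] column 5: given Y=2, A=6, carry-in 0, and digits 0,1,2,3,5,6,8,9 already taken and all letters distinct, Y+K≡A (mod 10) forces K=4 ⇒ K=4.

Answer: A=6, G=1, H=0, J=8, K=4, N=9, Q=3, W=5, Y=2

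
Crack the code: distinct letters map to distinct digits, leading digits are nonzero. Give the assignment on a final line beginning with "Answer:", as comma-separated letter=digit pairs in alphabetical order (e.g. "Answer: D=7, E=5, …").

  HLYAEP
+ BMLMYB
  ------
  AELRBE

Step 1. [col 1: P + B ≡ E (mod 10)] several values work for E in column 1 (P + B ≡ E (mod 10), carry-in 0); try E=4, so E=4.
Step 2. [col 1: P + B ≡ E (mod 10)] no forcing yet in column 1 (carry-in 0); B=5 is free and consistent — try it, so B=5.
Step 3. [col 1: P + B ≡ E (mod 10)] column 1 reads P+B+carry(0)=E with B=5, E=4; with digits 4,5 already taken and all letters distinct, the only value for P is 9, so P=9.
Step 4. [col 2: E + Y ≡ B (mod 10)] column 2: given E=4, B=5, carry-in 1, and digits 4,5,9 already taken and all letters distinct, E+Y≡B (mod 10) forces Y=0. So Y=0.
Step 5. [col 3: A + M ≡ R (mod 10)] no forcing yet in column 3 (carry-in 0); R=8 is free and consistent — try it, so R=8.
Step 6. [col 3: A + M ≡ R (mod 10)] no forcing yet in column 3 (carry-in 0); M=1 is free and consistent — try it. So M=1.
Step 7. [col 3: A + M ≡ R (mod 10)] in column 3 we have A+M≡R with carry-in 0; given M=1, R=8 and digits 0,1,4,5,8,9 already taken and all letters distinct, that pins A to 7. So A=7.
Step 8. [col 4: Y + L ≡ L (mod 10)] L=3 is one option consistent with column 4 (Y + L ≡ L (mod 10), carry-in 0) — take it. So L=3.
Step 9. [col 6: H + B ≡ A (mod 10)] column 6 reads H+B+carry(0)=A with B=5, A=7; with digits 0,1,3,4,5,7,8,9 already taken and all letters distinct, the only value for H is 2 ⇒ H=2.

Answer: A=7, B=5, E=4, H=2, L=3, M=1, P=9, R=8, Y=0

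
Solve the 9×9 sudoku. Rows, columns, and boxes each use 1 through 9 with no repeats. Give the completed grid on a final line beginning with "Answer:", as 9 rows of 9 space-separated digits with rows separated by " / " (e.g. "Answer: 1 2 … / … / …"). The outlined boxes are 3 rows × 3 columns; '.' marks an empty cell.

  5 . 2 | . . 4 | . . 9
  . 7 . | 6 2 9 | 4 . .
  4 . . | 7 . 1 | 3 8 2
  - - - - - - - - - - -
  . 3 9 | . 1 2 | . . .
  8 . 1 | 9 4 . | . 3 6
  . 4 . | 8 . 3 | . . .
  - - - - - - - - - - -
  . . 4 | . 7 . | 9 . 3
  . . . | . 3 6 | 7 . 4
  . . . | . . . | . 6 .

Step 1. [r4c4∈{5}] r4c4 is down to just 5 ⇒ r4c4=5.
Step 2. [r9c5∈{5,8,9}] in col 5, 9 fits only at r9c5. So r9c5=9.
Step 3. [r2c3∈{3,8}] in row 2, 8 fits only at r2c3. So r2c3=8.
Step 4. [r8c2∈{1,2,5,8,9}] 8 has one home in row 8: r8c2 ⇒ r8c2=8.
Step 5. [r8c3∈{5}] r8c3 has the single candidate 5. So r8c3=5.
Step 6. [r6c8∈{1,2,5,7,9}] row 6 places 9 nowhere but r6c8. So r6c8=9.
Step 7. [r4c1∈{6,7}] row 4 places 6 nowhere but r4c1, so r4c1=6.
Step 8. [r7c2∈{1,2,6}] in row 7, 6 fits only at r7c2 ⇒ r7c2=6.
Step 9. [r1c2∈{1}] r1c2 has the single candidate 1 ⇒ r1c2=1.
Step 10. [r9c2∈{2}] nothing but 2 survives at r9c2, so r9c2=2.
Step 11. [r7c1∈{1}] nothing but 1 survives at r7c1, so r7c1=1.
Step 12. [r6c3∈{7}] only 7 remains possible at r6c3 ⇒ r6c3=7.
Step 13. [r4c7∈{8}] r4c7 has the single candidate 8. So r4c7=8.
Step 14. [r9c9∈{1,5,8}] r9c9 is the only open cell in col 9 admitting 8, so r9c9=8.
Step 15. [r7c4∈{2}] nothing but 2 survives at r7c4 ⇒ r7c4=2.
Step 16. [r7c8∈{5}] r7c8's peers cover all but 5 ⇒ r7c8=5.
Step 17. [r9c7∈{1}] nothing but 1 survives at r9c7, so r9c7=1.
Step 18. [r6c9∈{1,5}] 1 has one home in row 6: r6c9, so r6c9=1.
Step 19. [r6c7∈{2,5}] row 6 places 5 nowhere but r6c7 ⇒ r6c7=5.
Step 20. [r9c1∈{3,7}] across row 9, 7 lands solely at r9c1. So r9c1=7.
Step 21. [r4c8∈{4,7}] row 4 places 4 nowhere but r4c8. So r4c8=4.
Step 22. [r3c5∈{5}] nothing but 5 survives at r3c5 ⇒ r3c5=5.
Step 23. [r7c6∈{8}] only 8 remains possible at r7c6, so r7c6=8.
Step 24. [r1c5∈{8}] r1c5 is down to just 8 ⇒ r1c5=8.
Step 25. [r8c4∈{1}] r8c4's peers cover all but 1, so r8c4=1.
Step 26. [r2c8∈{1}] r2c8 is down to just 1. So r2c8=1.
Step 27. [r5c7∈{2}] nothing but 2 survives at r5c7, so r5c7=2.
Step 28. [r5c2∈{5}] nothing but 5 survives at r5c2, so r5c2=5.
Step 29. [r1c7∈{6}] r1c7's peers cover all but 6 ⇒ r1c7=6.
Step 30. [r3c2∈{9}] nothing but 9 survives at r3c2, so r3c2=9.
Step 31. [r9c6∈{5}] r9c6 is down to just 5. So r9c6=5.
Step 32. [r5c6∈{7}] r5c6 is down to just 7. So r5c6=7.
Step 33. [r2c1∈{3}] nothing but 3 survives at r2c1, so r2c1=3.
Step 34. [r2c9∈{5}] r2c9's peers cover all but 5. So r2c9=5.
Step 35. [r9c3∈{3}] r9c3 is down to just 3 ⇒ r9c3=3.
Step 36. [r1c8∈{7}] r1c8 is down to just 7 ⇒ r1c8=7.
Step 37. [r6c1∈{2}] nothing but 2 survives at r6c1. So r6c1=2.
Step 38. [r4c9∈{7}] only 7 remains possible at r4c9, so r4c9=7.
Step 39. [r8c1∈{9}] nothing but 9 survives at r8c1, so r8c1=9.
Step 40. [r9c4∈{4}] r9c4's peers cover all but 4, so r9c4=4.
Step 41. [r6c5∈{6}] r6c5's peers cover all but 6 ⇒ r6c5=6.
Step 42. [r3c3∈{6}] nothing but 6 survives at r3c3, so r3c3=6.
Step 43. [r1c4∈{3}] only 3 remains possible at r1c4. So r1c4=3.
Step 44. [r8c8∈{2}] r8c8's peers cover all but 2. So r8c8=2.

Answer: 5 1 2 3 8 4 6 7 9 / 3 7 8 6 2 9 4 1 5 / 4 9 6 7 5 1 3 8 2 / 6 3 9 5 1 2 8 4 7 / 8 5 1 9 4 7 2 3 6 / 2 4 7 8 6 3 5 9 1 / 1 6 4 2 7 8 9 5 3 / 9 8 5 1 3 6 7 2 4 / 7 2 3 4 9 5 1 6 8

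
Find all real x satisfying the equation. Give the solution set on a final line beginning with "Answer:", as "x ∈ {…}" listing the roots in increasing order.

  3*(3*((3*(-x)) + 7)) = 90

Step 1. [3*(3*((3*(-x)) + 7)) = 90] 3 out front; divide by 3 ⇒ div: 3*((3*(-x)) + 7) = 30.
Step 2. [3*((3*(-x)) + 7) = 30] 3 out front; divide by 3, so div: (3*(-x)) + 7 = 10.
Step 3. [(3*(-x)) + 7 = 10] subtract 7: x sits inside (… + 7) ⇒ sub: 3*(-x) = 3.
Step 4. [3*(-x) = 3] leading coefficient 3: divide by 3, so div: -x = 1.
Step 5. [-x = 1] flip signs both sides ⇒ neg: x = -1.

Answer: x ∈ {-1}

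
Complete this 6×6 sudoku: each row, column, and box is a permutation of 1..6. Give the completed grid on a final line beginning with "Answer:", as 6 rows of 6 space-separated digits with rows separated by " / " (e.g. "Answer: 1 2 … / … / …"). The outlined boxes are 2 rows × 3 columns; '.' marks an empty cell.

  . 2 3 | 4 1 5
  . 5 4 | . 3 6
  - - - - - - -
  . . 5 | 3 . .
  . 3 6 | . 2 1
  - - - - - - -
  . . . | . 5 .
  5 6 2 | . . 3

Step 1. [r3c6∈{4}] only 4 remains possible at r3c6. So r3c6=4.
Step 2. [r5c3∈{1}] r5c3's peers cover all but 1, so r5c3=1.
Step 3. [r5c1∈{3,4}] 3 has one home in row 5: r5c1 ⇒ r5c1=3.
Step 4. [r3c1∈{1,2}] in row 3, 2 fits only at r3c1. So r3c1=2.
Step 5. [r5c4∈{2,6}] row 5 places 6 nowhere but r5c4. So r5c4=6.
Step 6. [r5c6∈{2}] only 2 remains possible at r5c6 ⇒ r5c6=2.
Step 7. [r3c5∈{6}] r3c5 has the single candidate 6. So r3c5=6.
Step 8. [r4c1∈{4}] only 4 remains possible at r4c1 ⇒ r4c1=4.
Step 9. [r1c1∈{6}] only 6 remains possible at r1c1. So r1c1=6.
Step 10. [r6c4∈{1}] nothing but 1 survives at r6c4 ⇒ r6c4=1.
Step 11. [r2c4∈{2}] r2c4 has the single candidate 2, so r2c4=2.
Step 12. [r6c5∈{4}] r6c5 has the single candidate 4. So r6c5=4.
Step 13. [r5c2∈{4}] only 4 remains possible at r5c2 ⇒ r5c2=4.
Step 14. [r3c2∈{1}] nothing but 1 survives at r3c2 ⇒ r3c2=1.
Step 15. [r2c1∈{1}] nothing but 1 survives at r2c1, so r2c1=1.
Step 16. [r4c4∈{5}] r4c4 has the single candidate 5, so r4c4=5.

Answer: 6 2 3 4 1 5 / 1 5 4 2 3 6 / 2 1 5 3 6 4 / 4 3 6 5 2 1 / 3 4 1 6 5 2 / 5 6 2 1 4 3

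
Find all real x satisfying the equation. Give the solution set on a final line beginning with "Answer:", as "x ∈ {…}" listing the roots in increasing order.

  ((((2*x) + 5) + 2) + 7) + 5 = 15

Step 1. [((((2*x) + 5) + 2) + 7) + 5 = 15] subtract 5: x sits inside (… + 5) ⇒ sub: (((2*x) + 5) + 2) + 7 = 10.
Step 2. [(((2*x) + 5) + 2) + 7 = 10] 7 comes off first (subtract 7), so sub: ((2*x) + 5) + 2 = 3.
Step 3. [((2*x) + 5) + 2 = 3] 2 comes off first (subtract 2). So sub: (2*x) + 5 = 1.
Step 4. [(2*x) + 5 = 1] peel the +5: subtract 5 from each side, so sub: 2*x = -4.
Step 5. [2*x = -4] 2 out front; divide by 2 ⇒ div: x = -2.

Answer: x ∈ {-2}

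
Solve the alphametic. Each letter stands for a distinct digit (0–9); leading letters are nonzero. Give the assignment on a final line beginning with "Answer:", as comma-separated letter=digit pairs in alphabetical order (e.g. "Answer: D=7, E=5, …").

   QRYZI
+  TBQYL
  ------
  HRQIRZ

Step 1. [H] H is the leading digit of a 6-digit sum of two 5-digit numbers; the final carry is exactly 1 ⇒ H=1.
Step 2. [col 1: I + L ≡ Z (mod 10)] column 1 (I + L ≡ Z (mod 10), carry-in 0) doesn't pin L yet; pick L=9 and continue ⇒ L=9.
Step 3. [col 1: I + L ≡ Z (mod 10)] column 1 (I + L ≡ Z (mod 10), carry-in 0) doesn't pin Z yet; pick Z=4 and continue. So Z=4.
Step 4. [col 1: I + L ≡ Z (mod 10)] from column 1 (L=9, Z=4, carry-in 0, digits 1,4,9 already taken and all letters distinct): I must equal 5 ⇒ I=5.
Step 5. [col 2: Z + Y ≡ R (mod 10)] R=3 is one option consistent with column 2 (Z + Y ≡ R (mod 10), carry-in 1) — take it. So R=3.
Step 6. [col 2: Z + Y ≡ R (mod 10)] column 2 reads Z+Y+carry(1)=R with Z=4, R=3; with digits 1,3,4,5,9 already taken and all letters distinct, the only value for Y is 8, so Y=8.
Step 7. [col 3: Y + Q ≡ I (mod 10)] column 3: given Y=8, I=5, carry-in 1, and digits 1,3,4,5,8,9 already taken and all letters distinct, Y+Q≡I (mod 10) forces Q=6, so Q=6.
Step 8. [col 4: R + B ≡ Q (mod 10)] column 4: given R=3, Q=6, carry-in 1, and digits 1,3,4,5,6,8,9 already taken and all letters distinct, R+B≡Q (mod 10) forces B=2, so B=2.
Step 9. [col 5: Q + T ≡ R (mod 10)] column 5 reads Q+T+carry(0)=R with Q=6, R=3; with digits 1,2,3,4,5,6,8,9 already taken and all letters distinct, the only value for T is 7 ⇒ T=7.

Answer: B=2, H=1, I=5, L=9, Q=6, R=3, T=7, Y=8, Z=4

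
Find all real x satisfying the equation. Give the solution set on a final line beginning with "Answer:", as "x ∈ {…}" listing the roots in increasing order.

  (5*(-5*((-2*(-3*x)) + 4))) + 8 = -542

Step 1. [(5*(-5*((-2*(-3*x)) + 4))) + 8 = -542] the outer +8 inverts by subtracting 8. So sub: 5*(-5*((-2*(-3*x)) + 4)) = -550.
Step 2. [5*(-5*((-2*(-3*x)) + 4)) = -550] 5 out front; divide by 5, so div: -5*((-2*(-3*x)) + 4) = -110.
Step 3. [-5*((-2*(-3*x)) + 4) = -110] divide by the outer -5. So div: (-2*(-3*x)) + 4 = 22.
Step 4. [(-2*(-3*x)) + 4 = 22] -2 divides every term; factor it out ⇒ factor: (-3*x) - 2 = -11.
Step 5. [(-3*x) - 2 = -11] add 2: x sits inside (… - 2), so sub: -3*x = -9.
Step 6. [-3*x = -9] divide by the outer -3 ⇒ div: x = 3.

Answer: x ∈ {3}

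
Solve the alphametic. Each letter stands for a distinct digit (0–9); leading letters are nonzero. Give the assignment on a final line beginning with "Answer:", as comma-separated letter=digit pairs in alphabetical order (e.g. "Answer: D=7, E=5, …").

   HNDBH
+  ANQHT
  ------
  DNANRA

Step 1. [D] the sum has 6 digits but both addends have 5; that extra leading digit D is the final carry, namely 1 ⇒ D=1.
Step 2. [col 1: H + T ≡ A (mod 10)] several values work for H in column 1 (H + T ≡ A (mod 10), carry-in 0); try H=7 ⇒ H=7.
Step 3. [col 1: H + T ≡ A (mod 10)] column 1 (H + T ≡ A (mod 10), carry-in 0) doesn't pin A yet; pick A=6 and continue. So A=6.
Step 4. [col 1: H + T ≡ A (mod 10)] in column 1 we have H+T≡A with carry-in 0; given H=7, A=6 and digits 1,6,7 already taken and all letters distinct, that pins T to 9 ⇒ T=9.
Step 5. [col 2: B + H ≡ R (mod 10)] several values work for R in column 2 (B + H ≡ R (mod 10), carry-in 1); try R=8. So R=8.
Step 6. [col 2: B + H ≡ R (mod 10)] in column 2 we have B+H≡R with carry-in 1; given H=7, R=8 and digits 1,6,7,8,9 already taken and all letters distinct, that pins B to 0, so B=0.
Step 7. [col 3: D + Q ≡ N (mod 10)] several values work for N in column 3 (D + Q ≡ N (mod 10), carry-in 0); try N=3. So N=3.
Step 8. [col 3: D + Q ≡ N (mod 10)] from column 3 (D=1, N=3, carry-in 0, digits 0,1,3,6,7,8,9 already taken and all letters distinct): Q must equal 2 ⇒ Q=2.

Answer: A=6, B=0, D=1, H=7, N=3, Q=2, R=8, T=9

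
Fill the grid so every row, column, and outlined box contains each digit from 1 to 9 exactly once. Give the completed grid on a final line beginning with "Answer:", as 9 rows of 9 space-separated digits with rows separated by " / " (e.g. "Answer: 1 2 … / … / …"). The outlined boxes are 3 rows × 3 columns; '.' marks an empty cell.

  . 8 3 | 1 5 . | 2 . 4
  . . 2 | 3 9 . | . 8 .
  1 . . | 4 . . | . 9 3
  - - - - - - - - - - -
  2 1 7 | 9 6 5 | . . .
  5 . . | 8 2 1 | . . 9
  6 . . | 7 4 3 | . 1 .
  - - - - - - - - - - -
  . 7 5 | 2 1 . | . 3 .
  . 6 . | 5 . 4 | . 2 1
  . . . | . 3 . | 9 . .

Step 1. [r6c3∈{8,9}] in box 4, 8 fits only at r6c3 ⇒ r6c3=8.
Step 2. [r9c4∈{6}] r9c4 has the single candidate 6 ⇒ r9c4=6.
Step 3. [r5c3∈{4}] nothing but 4 survives at r5c3. So r5c3=4.
Step 4. [r4c7∈{3,4,8}] in row 4, 3 fits only at r4c7. So r4c7=3.
Step 5. [r7c7∈{4,6,8}] 4 has one home in col 7: r7c7. So r7c7=4.
Step 6. [r8c7∈{7,8}] col 7 places 8 nowhere but r8c7 ⇒ r8c7=8.
Step 7. [r6c7∈{5}] r6c7 is down to just 5 ⇒ r6c7=5.
Step 8. [r2c9∈{5,6,7}] box 3 places 5 nowhere but r2c9 ⇒ r2c9=5.
Step 9. [r3c6∈{2,6,7,8}] 2 has one home in row 3: r3c6, so r3c6=2.
Step 10. [r1c1∈{7,9}] 9 has one home in row 1: r1c1 ⇒ r1c1=9.
Step 11. [r2c1∈{4,7}] in col 1, 7 fits only at r2c1 ⇒ r2c1=7.
Step 12. [r8c5∈{7}] only 7 remains possible at r8c5. So r8c5=7.
Step 13. [r3c7∈{6,7}] across row 3, 7 lands solely at r3c7, so r3c7=7.
Step 14. [r1c8∈{6}] nothing but 6 survives at r1c8. So r1c8=6.
Step 15. [r9c1∈{4,8}] in col 1, 4 fits only at r9c1 ⇒ r9c1=4.
Step 16. [r9c9∈{7}] r9c9 is down to just 7. So r9c9=7.
Step 17. [r7c1∈{8}] only 8 remains possible at r7c1, so r7c1=8.
Step 18. [r3c5∈{8}] only 8 remains possible at r3c5 ⇒ r3c5=8.
Step 19. [r9c6∈{8}] r9c6 is down to just 8, so r9c6=8.
Step 20. [r1c6∈{7}] nothing but 7 survives at r1c6. So r1c6=7.
Step 21. [r4c8∈{4}] r4c8 has the single candidate 4 ⇒ r4c8=4.
Step 22. [r9c3∈{1}] only 1 remains possible at r9c3 ⇒ r9c3=1.
Step 23. [r6c9∈{2}] r6c9's peers cover all but 2 ⇒ r6c9=2.
Step 24. [r8c3∈{9}] nothing but 9 survives at r8c3, so r8c3=9.
Step 25. [r3c3∈{6}] r3c3 has the single candidate 6. So r3c3=6.
Step 26. [r5c7∈{6}] only 6 remains possible at r5c7. So r5c7=6.
Step 27. [r9c2∈{2}] r9c2's peers cover all but 2. So r9c2=2.
Step 28. [r5c2∈{3}] r5c2 has the single candidate 3. So r5c2=3.
Step 29. [r2c2∈{4}] r2c2 is down to just 4 ⇒ r2c2=4.
Step 30. [r9c8∈{5}] r9c8 is down to just 5. So r9c8=5.
Step 31. [r2c6∈{6}] r2c6's peers cover all but 6, so r2c6=6.
Step 32. [r7c9∈{6}] only 6 remains possible at r7c9, so r7c9=6.
Step 33. [r6c2∈{9}] r6c2 is down to just 9 ⇒ r6c2=9.
Step 34. [r3c2∈{5}] only 5 remains possible at r3c2 ⇒ r3c2=5.
Step 35. [r7c6∈{9}] r7c6's peers cover all but 9, so r7c6=9.
Step 36. [r2c7∈{1}] only 1 remains possible at r2c7. So r2c7=1.
Step 37. [r4c9∈{8}] r4c9's peers cover all but 8, so r4c9=8.
Step 38. [r8c1∈{3}] only 3 remains possible at r8c1, so r8c1=3.
Step 39. [r5c8∈{7}] only 7 remains possible at r5c8, so r5c8=7.

Answer: 9 8 3 1 5 7 2 6 4 / 7 4 2 3 9 6 1 8 5 / 1 5 6 4 8 2 7 9 3 / 2 1 7 9 6 5 3 4 8 / 5 3 4 8 2 1 6 7 9 / 6 9 8 7 4 3 5 1 2 / 8 7 5 2 1 9 4 3 6 / 3 6 9 5 7 4 8 2 1 / 4 2 1 6 3 8 9 5 7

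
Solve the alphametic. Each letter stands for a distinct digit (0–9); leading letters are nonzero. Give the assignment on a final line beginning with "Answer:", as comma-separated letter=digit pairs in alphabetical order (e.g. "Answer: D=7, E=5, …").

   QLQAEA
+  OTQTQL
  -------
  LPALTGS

Step 1. [col 1: A + L ≡ S (mod 10)] several values work for L in column 1 (A + L ≡ S (mod 10), carry-in 0); try L=1. So L=1.
Step 2. [col 1: A + L ≡ S (mod 10)] several values work for S in column 1 (A + L ≡ S (mod 10), carry-in 0); try S=0. So S=0.
Step 3. [col 1: A + L ≡ S (mod 10)] in column 1 we have A+L≡S with carry-in 0; given L=1, S=0 and digits 0,1 already taken and all letters distinct, that pins A to 9 ⇒ A=9.
Step 4. [col 2: E + Q ≡ G (mod 10)] no forcing yet in column 2 (carry-in 1); Q=5 is free and consistent — try it ⇒ Q=5.
Step 5. [col 2: E + Q ≡ G (mod 10)] several values work for G in column 2 (E + Q ≡ G (mod 10), carry-in 1); try G=2, so G=2.
Step 6. [col 2: E + Q ≡ G (mod 10)] from column 2 (Q=5, G=2, carry-in 1, digits 0,1,2,5,9 already taken and all letters distinct): E must equal 6. So E=6.
Step 7. [col 3: A + T ≡ T (mod 10)] no forcing yet in column 3 (carry-in 1); T=7 is free and consistent — try it. So T=7.
Step 8. [col 6: Q + O ≡ P (mod 10)] several values work for O in column 6 (Q + O ≡ P (mod 10), carry-in 0); try O=8, so O=8.
Step 9. [col 6: Q + O ≡ P (mod 10)] column 6: given Q=5, O=8, carry-in 0, and digits 0,1,2,5,6,7,8,9 already taken and all letters distinct, Q+O≡P (mod 10) forces P=3 ⇒ P=3.

Answer: A=9, E=6, G=2, L=1, O=8, P=3, Q=5, S=0, T=7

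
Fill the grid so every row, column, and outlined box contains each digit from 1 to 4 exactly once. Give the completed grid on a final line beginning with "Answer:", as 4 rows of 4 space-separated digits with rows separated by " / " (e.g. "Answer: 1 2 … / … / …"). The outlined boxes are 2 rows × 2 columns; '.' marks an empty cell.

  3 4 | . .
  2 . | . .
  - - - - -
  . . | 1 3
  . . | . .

Step 1. [r4c2∈{1,2,3}] in row 4, 3 fits only at r4c2. So r4c2=3.
Step 2. [r1c4∈{1,2}] r1c4 is the only open cell in row 1 admitting 1, so r1c4=1.
Step 3. [r2c4∈{4}] nothing but 4 survives at r2c4, so r2c4=4.
Step 4. [r4c3∈{2,4}] col 3 places 4 nowhere but r4c3 ⇒ r4c3=4.
Step 5. [r4c1∈{1}] only 1 remains possible at r4c1, so r4c1=1.
Step 6. [r1c3∈{2}] r1c3 is down to just 2. So r1c3=2.
Step 7. [r2c2∈{1}] r2c2's peers cover all but 1 ⇒ r2c2=1.
Step 8. [r4c4∈{2}] r4c4 is down to just 2, so r4c4=2.
Step 9. [r3c1∈{4}] r3c1 has the single candidate 4 ⇒ r3c1=4.
Step 10. [r2c3∈{3}] r2c3 is down to just 3, so r2c3=3.
Step 11. [r3c2∈{2}] r3c2 has the single candidate 2. So r3c2=2.

Answer: 3 4 2 1 / 2 1 3 4 / 4 2 1 3 / 1 3 4 2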